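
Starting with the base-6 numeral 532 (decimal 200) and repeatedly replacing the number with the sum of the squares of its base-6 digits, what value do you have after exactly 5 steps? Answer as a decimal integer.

29

200 = (5,3,2)_6 → 5² + 3² + 2² = 25 + 9 + 4 = 38
38 = (1,0,2)_6 → 1² + 0² + 2² = 1 + 0 + 4 = 5
5 = (5)_6 → 5² = 25
25 = (4,1)_6 → 4² + 1² = 16 + 1 = 17
17 = (2,5)_6 → 2² + 5² = 4 + 25 = 29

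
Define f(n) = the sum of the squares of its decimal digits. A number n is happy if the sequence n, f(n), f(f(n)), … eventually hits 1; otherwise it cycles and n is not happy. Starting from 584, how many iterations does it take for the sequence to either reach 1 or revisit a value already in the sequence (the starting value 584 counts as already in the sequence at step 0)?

584 → 5² + 8² + 4² = 105
105 → 1² + 0² + 5² = 26
26 → 2² + 6² = 40
40 → 4² + 0² = 16
16 → 1² + 6² = 37
37 → 3² + 7² = 58
58 → 5² + 8² = 89
89 → 8² + 9² = 145
145 → 1² + 4² + 5² = 42
42 → 4² + 2² = 20
20 → 2² + 0² = 4
4 → 4² = 16  — 16 repeats.
That took 12 steps.

12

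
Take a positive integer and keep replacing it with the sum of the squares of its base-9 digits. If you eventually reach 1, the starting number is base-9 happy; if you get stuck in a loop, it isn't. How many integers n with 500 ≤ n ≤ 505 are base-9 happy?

500: 500 → 62 → 100 → 6 → 36 → 16 → 50 → 50  — not base-9 happy
501: 501 → 73 → 65 → 53 → 89 → 65  — not base-9 happy
502: 502 → 86 → 26 → 68 → 74 → 68  — not base-9 happy
503: 503 → 101 → 9 → 1  — base-9 happy
504: 504 → 40 → 32 → 34 → 58 → 52 → 74 → 68 → 74  — not base-9 happy
505: 505 → 41 → 41  — not base-9 happy
base-9 happy: 503

1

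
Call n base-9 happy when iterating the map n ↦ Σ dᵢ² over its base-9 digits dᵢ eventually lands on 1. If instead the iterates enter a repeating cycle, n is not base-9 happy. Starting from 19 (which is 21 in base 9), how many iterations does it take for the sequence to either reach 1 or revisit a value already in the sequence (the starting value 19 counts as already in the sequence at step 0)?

19 = (2,1)_9 → 2² + 1² = 5
5 = (5)_9 → 5² = 25
25 = (2,7)_9 → 2² + 7² = 53
53 = (5,8)_9 → 5² + 8² = 89
89 = (1,0,8)_9 → 1² + 0² + 8² = 65
65 = (7,2)_9 → 7² + 2² = 53  — 53 repeats.
That took 6 steps.

6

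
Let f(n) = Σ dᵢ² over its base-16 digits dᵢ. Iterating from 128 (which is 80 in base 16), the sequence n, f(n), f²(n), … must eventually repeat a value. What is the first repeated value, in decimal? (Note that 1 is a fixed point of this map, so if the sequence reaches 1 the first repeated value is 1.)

128 = (8,0)_16 → 8² + 0² = 64 + 0 = 64
64 = (4,0)_16 → 4² + 0² = 16 + 0 = 16
16 = (1,0)_16 → 1² + 0² = 1 + 0 = 1  — reached the fixed point 1.
1 → 1, so 1 is the first repeated value.

1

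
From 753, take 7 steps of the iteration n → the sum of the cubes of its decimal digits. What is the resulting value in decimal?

153

753 → 495
495 → 918
918 → 1242
1242 → 81
81 → 513
513 → 153
153 → 153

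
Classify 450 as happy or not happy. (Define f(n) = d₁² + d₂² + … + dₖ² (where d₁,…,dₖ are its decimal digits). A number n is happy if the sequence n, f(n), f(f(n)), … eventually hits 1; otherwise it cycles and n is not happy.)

not happy

450 → 41
41 → 17
17 → 50
50 → 25
25 → 29
29 → 85
85 → 89
89 → 145
145 → 42
42 → 20
20 → 4
4 → 16
16 → 37
37 → 58
58 → 89  — 89 already seen; the sequence cycles without reaching 1.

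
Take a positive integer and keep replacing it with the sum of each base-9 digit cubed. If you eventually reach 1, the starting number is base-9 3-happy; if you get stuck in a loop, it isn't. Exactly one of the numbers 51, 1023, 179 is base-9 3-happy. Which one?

51: 51 → 341 → 577 → 345 → 99 → 9 → 1  — reaches 1 (base-9 3-happy)
1023: 1023 → 369 → 189 → 35 → 539 → 853 → 409 → 189  — repeats 189 (not base-9 3-happy)
179: 179 → 521 → 755 → 521  — repeats 521 (not base-9 3-happy)

51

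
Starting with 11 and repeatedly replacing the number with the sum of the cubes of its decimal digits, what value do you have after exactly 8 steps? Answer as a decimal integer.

371

11 → 1³ + 1³ = 2
2 → 2³ = 8
8 → 8³ = 512
512 → 5³ + 1³ + 2³ = 134
134 → 1³ + 3³ + 4³ = 92
92 → 9³ + 2³ = 737
737 → 7³ + 3³ + 7³ = 713
713 → 7³ + 1³ + 3³ = 371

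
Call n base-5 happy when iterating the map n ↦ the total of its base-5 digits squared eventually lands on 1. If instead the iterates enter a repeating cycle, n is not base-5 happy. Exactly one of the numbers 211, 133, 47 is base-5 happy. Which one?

133

211: 211 → 15 → 9 → 17 → 13 → 13  — repeats 13 (not base-5 happy)
133: 133 → 11 → 5 → 1  — reaches 1 (base-5 happy)
47: 47 → 21 → 17 → 13 → 13  — repeats 13 (not base-5 happy)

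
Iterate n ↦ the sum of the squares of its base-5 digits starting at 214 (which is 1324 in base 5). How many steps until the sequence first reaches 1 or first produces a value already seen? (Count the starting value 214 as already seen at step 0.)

6

214 = (1,3,2,4)_5 → 1² + 3² + 2² + 4² = 30
30 = (1,1,0)_5 → 1² + 1² + 0² = 2
2 = (2)_5 → 2² = 4
4 = (4)_5 → 4² = 16
16 = (3,1)_5 → 3² + 1² = 10
10 = (2,0)_5 → 2² + 0² = 4  — 4 repeats.
That took 6 steps.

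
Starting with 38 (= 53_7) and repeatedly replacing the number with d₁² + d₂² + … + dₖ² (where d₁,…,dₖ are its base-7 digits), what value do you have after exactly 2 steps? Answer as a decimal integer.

52

38 = (5,3)_7 → 5² + 3² = 34
34 = (4,6)_7 → 4² + 6² = 52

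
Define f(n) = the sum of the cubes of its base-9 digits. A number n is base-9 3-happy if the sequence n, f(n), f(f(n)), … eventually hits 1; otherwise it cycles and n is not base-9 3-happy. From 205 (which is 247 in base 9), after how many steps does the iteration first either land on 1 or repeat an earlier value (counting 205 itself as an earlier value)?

3

205 = (2,4,7)_9 → 2³ + 4³ + 7³ = 8 + 64 + 343 = 415
415 = (5,1,1)_9 → 5³ + 1³ + 1³ = 125 + 1 + 1 = 127
127 = (1,5,1)_9 → 1³ + 5³ + 1³ = 1 + 125 + 1 = 127  — 127 repeats.
That took 3 steps.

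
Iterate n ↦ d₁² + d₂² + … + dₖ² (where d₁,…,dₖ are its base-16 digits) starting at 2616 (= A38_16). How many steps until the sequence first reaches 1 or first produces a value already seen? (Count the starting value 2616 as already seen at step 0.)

2616 = (10,3,8)_16 → 10² + 3² + 8² = 173
173 = (10,13)_16 → 10² + 13² = 269
269 = (1,0,13)_16 → 1² + 0² + 13² = 170
170 = (10,10)_16 → 10² + 10² = 200
200 = (12,8)_16 → 12² + 8² = 208
208 = (13,0)_16 → 13² + 0² = 169
169 = (10,9)_16 → 10² + 9² = 181
181 = (11,5)_16 → 11² + 5² = 146
146 = (9,2)_16 → 9² + 2² = 85
85 = (5,5)_16 → 5² + 5² = 50
50 = (3,2)_16 → 3² + 2² = 13
13 = (13)_16 → 13² = 169  — 169 repeats.
That took 12 steps.

12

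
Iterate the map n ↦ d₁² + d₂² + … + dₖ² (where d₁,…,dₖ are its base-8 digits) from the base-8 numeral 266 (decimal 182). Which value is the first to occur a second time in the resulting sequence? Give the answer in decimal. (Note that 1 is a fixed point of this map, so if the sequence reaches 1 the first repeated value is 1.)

182 = (2,6,6)_8 → 2² + 6² + 6² = 4 + 36 + 36 = 76
76 = (1,1,4)_8 → 1² + 1² + 4² = 1 + 1 + 16 = 18
18 = (2,2)_8 → 2² + 2² = 4 + 4 = 8
8 = (1,0)_8 → 1² + 0² = 1 + 0 = 1  — reached the fixed point 1.
1 → 1, so 1 is the first repeated value.

1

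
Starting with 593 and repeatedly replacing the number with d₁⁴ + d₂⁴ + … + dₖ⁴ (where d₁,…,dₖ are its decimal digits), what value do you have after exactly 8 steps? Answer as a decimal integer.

593 → 5⁴ + 9⁴ + 3⁴ = 7267
7267 → 7⁴ + 2⁴ + 6⁴ + 7⁴ = 6114
6114 → 6⁴ + 1⁴ + 1⁴ + 4⁴ = 1554
1554 → 1⁴ + 5⁴ + 5⁴ + 4⁴ = 1507
1507 → 1⁴ + 5⁴ + 0⁴ + 7⁴ = 3027
3027 → 3⁴ + 0⁴ + 2⁴ + 7⁴ = 2498
2498 → 2⁴ + 4⁴ + 9⁴ + 8⁴ = 10929
10929 → 1⁴ + 0⁴ + 9⁴ + 2⁴ + 9⁴ = 13139

13139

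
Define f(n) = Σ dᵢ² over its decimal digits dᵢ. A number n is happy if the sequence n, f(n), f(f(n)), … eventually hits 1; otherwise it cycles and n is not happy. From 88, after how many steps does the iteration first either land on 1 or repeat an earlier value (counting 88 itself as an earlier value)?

15

88 → 8² + 8² = 128
128 → 1² + 2² + 8² = 69
69 → 6² + 9² = 117
117 → 1² + 1² + 7² = 51
51 → 5² + 1² = 26
26 → 2² + 6² = 40
40 → 4² + 0² = 16
16 → 1² + 6² = 37
37 → 3² + 7² = 58
58 → 5² + 8² = 89
89 → 8² + 9² = 145
145 → 1² + 4² + 5² = 42
42 → 4² + 2² = 20
20 → 2² + 0² = 4
4 → 4² = 16  — 16 repeats.
That took 15 steps.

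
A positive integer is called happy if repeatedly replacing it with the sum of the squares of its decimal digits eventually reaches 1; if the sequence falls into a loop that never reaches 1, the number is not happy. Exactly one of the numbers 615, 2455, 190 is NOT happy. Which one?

615

615: 615 → 62 → 40 → 16 → 37 → 58 → 89 → 145 → 42 → 20 → 4 → 16  — repeats 16 (not happy)
2455: 2455 → 70 → 49 → 97 → 130 → 10 → 1  — reaches 1 (happy)
190: 190 → 82 → 68 → 100 → 1  — reaches 1 (happy)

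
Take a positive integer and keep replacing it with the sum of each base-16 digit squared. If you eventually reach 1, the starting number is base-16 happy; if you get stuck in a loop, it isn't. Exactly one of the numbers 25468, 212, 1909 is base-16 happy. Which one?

25468

25468: 25468 → 238 → 392 → 129 → 65 → 17 → 2 → 4 → 16 → 1  — reaches 1 (base-16 happy)
212: 212 → 185 → 202 → 244 → 241 → 226 → 200 → 208 → 169 → 181 → 146 → 85 → 50 → 13 → 169  — repeats 169 (not base-16 happy)
1909: 1909 → 123 → 170 → 200 → 208 → 169 → 181 → 146 → 85 → 50 → 13 → 169  — repeats 169 (not base-16 happy)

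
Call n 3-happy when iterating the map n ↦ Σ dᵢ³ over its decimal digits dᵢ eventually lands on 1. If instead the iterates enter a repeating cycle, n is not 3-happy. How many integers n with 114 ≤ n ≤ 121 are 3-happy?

1

114: 114 → 66 → 432 → 99 → 1458 → 702 → 351 → 153 → 153  — not 3-happy
115: 115 → 127 → 352 → 160 → 217 → 352  — not 3-happy
116: 116 → 218 → 521 → 134 → 92 → 737 → 713 → 371 → 371  — not 3-happy
117: 117 → 345 → 216 → 225 → 141 → 66 → 432 → 99 → 1458 → 702 → 351 → 153 → 153  — not 3-happy
118: 118 → 514 → 190 → 730 → 370 → 370  — not 3-happy
119: 119 → 731 → 371 → 371  — not 3-happy
120: 120 → 9 → 729 → 1080 → 513 → 153 → 153  — not 3-happy
121: 121 → 10 → 1  — 3-happy
3-happy: 121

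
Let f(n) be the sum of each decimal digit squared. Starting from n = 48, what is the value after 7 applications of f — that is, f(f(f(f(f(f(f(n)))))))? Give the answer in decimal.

145

48 → 4² + 8² = 16 + 64 = 80
80 → 8² + 0² = 64 + 0 = 64
64 → 6² + 4² = 36 + 16 = 52
52 → 5² + 2² = 25 + 4 = 29
29 → 2² + 9² = 4 + 81 = 85
85 → 8² + 5² = 64 + 25 = 89
89 → 8² + 9² = 64 + 81 = 145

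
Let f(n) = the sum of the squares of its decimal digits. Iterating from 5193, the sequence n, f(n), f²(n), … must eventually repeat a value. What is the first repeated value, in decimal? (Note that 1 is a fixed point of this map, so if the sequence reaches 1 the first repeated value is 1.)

5193 → 116
116 → 38
38 → 73
73 → 58
58 → 89
89 → 145
145 → 42
42 → 20
20 → 4
4 → 16
16 → 37
37 → 58  — 58 already appeared earlier.

58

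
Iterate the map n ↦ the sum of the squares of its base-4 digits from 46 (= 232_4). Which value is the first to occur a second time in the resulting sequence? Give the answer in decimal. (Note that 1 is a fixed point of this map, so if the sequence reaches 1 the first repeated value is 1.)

1

46 = (2,3,2)_4 → 17
17 = (1,0,1)_4 → 2
2 = (2)_4 → 4
4 = (1,0)_4 → 1  — reached the fixed point 1.
1 → 1, so 1 is the first repeated value.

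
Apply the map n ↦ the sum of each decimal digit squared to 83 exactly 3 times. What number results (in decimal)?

89

83 → 8² + 3² = 73
73 → 7² + 3² = 58
58 → 5² + 8² = 89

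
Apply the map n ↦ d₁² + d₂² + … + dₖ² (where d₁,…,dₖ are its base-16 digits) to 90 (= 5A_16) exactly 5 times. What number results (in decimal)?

200

90 = (5,10)_16 → 5² + 10² = 25 + 100 = 125
125 = (7,13)_16 → 7² + 13² = 49 + 169 = 218
218 = (13,10)_16 → 13² + 10² = 169 + 100 = 269
269 = (1,0,13)_16 → 1² + 0² + 13² = 1 + 0 + 169 = 170
170 = (10,10)_16 → 10² + 10² = 100 + 100 = 200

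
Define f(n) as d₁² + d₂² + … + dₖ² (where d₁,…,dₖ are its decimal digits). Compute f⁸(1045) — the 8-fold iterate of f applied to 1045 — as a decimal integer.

145

1045 → 1² + 0² + 4² + 5² = 42
42 → 4² + 2² = 20
20 → 2² + 0² = 4
4 → 4² = 16
16 → 1² + 6² = 37
37 → 3² + 7² = 58
58 → 5² + 8² = 89
89 → 8² + 9² = 145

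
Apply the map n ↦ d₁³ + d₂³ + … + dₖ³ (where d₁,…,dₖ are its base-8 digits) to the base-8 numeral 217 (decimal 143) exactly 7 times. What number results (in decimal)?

469

143 = (2,1,7)_8 → 2³ + 1³ + 7³ = 8 + 1 + 343 = 352
352 = (5,4,0)_8 → 5³ + 4³ + 0³ = 125 + 64 + 0 = 189
189 = (2,7,5)_8 → 2³ + 7³ + 5³ = 8 + 343 + 125 = 476
476 = (7,3,4)_8 → 7³ + 3³ + 4³ = 343 + 27 + 64 = 434
434 = (6,6,2)_8 → 6³ + 6³ + 2³ = 216 + 216 + 8 = 440
440 = (6,7,0)_8 → 6³ + 7³ + 0³ = 216 + 343 + 0 = 559
559 = (1,0,5,7)_8 → 1³ + 0³ + 5³ + 7³ = 1 + 0 + 125 + 343 = 469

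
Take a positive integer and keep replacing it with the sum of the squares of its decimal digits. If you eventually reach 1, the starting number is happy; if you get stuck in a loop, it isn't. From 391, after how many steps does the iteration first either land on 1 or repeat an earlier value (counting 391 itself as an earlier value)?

391 → 3² + 9² + 1² = 9 + 81 + 1 = 91
91 → 9² + 1² = 81 + 1 = 82
82 → 8² + 2² = 64 + 4 = 68
68 → 6² + 8² = 36 + 64 = 100
100 → 1² + 0² + 0² = 1 + 0 + 0 = 1  — reached 1.
That took 5 steps.

5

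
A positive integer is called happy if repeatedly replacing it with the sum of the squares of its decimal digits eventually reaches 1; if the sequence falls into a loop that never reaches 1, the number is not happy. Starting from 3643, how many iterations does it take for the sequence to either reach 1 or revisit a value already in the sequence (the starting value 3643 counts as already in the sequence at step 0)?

6

3643 → 3² + 6² + 4² + 3² = 70
70 → 7² + 0² = 49
49 → 4² + 9² = 97
97 → 9² + 7² = 130
130 → 1² + 3² + 0² = 10
10 → 1² + 0² = 1  — reached 1.
That took 6 steps.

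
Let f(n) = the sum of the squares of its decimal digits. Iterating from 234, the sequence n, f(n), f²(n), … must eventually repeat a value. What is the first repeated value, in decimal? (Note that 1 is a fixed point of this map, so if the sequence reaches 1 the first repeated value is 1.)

89

234 → 2² + 3² + 4² = 4 + 9 + 16 = 29
29 → 2² + 9² = 4 + 81 = 85
85 → 8² + 5² = 64 + 25 = 89
89 → 8² + 9² = 64 + 81 = 145
145 → 1² + 4² + 5² = 1 + 16 + 25 = 42
42 → 4² + 2² = 16 + 4 = 20
20 → 2² + 0² = 4 + 0 = 4
4 → 4² = 16
16 → 1² + 6² = 1 + 36 = 37
37 → 3² + 7² = 9 + 49 = 58
58 → 5² + 8² = 25 + 64 = 89  — 89 already appeared earlier.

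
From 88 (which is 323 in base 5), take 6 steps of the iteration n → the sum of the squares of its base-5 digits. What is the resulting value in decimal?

88 = (3,2,3)_5 → 3² + 2² + 3² = 22
22 = (4,2)_5 → 4² + 2² = 20
20 = (4,0)_5 → 4² + 0² = 16
16 = (3,1)_5 → 3² + 1² = 10
10 = (2,0)_5 → 2² + 0² = 4
4 = (4)_5 → 4² = 16

16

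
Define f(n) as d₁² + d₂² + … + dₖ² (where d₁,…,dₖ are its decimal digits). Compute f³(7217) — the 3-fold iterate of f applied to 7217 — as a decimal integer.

1

7217 → 103
103 → 10
10 → 1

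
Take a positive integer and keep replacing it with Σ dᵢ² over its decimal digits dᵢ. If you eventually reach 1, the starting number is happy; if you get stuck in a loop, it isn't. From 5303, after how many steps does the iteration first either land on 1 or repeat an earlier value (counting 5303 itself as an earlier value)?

13

5303 → 5² + 3² + 0² + 3² = 25 + 9 + 0 + 9 = 43
43 → 4² + 3² = 16 + 9 = 25
25 → 2² + 5² = 4 + 25 = 29
29 → 2² + 9² = 4 + 81 = 85
85 → 8² + 5² = 64 + 25 = 89
89 → 8² + 9² = 64 + 81 = 145
145 → 1² + 4² + 5² = 1 + 16 + 25 = 42
42 → 4² + 2² = 16 + 4 = 20
20 → 2² + 0² = 4 + 0 = 4
4 → 4² = 16
16 → 1² + 6² = 1 + 36 = 37
37 → 3² + 7² = 9 + 49 = 58
58 → 5² + 8² = 25 + 64 = 89  — 89 repeats.
That took 13 steps.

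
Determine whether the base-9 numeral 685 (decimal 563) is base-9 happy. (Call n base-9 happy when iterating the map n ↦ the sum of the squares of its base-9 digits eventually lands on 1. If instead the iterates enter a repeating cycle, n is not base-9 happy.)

base-9 happy

563 = (6,8,5)_9 → 6² + 8² + 5² = 36 + 64 + 25 = 125
125 = (1,4,8)_9 → 1² + 4² + 8² = 1 + 16 + 64 = 81
81 = (1,0,0)_9 → 1² + 0² + 0² = 1 + 0 + 0 = 1  — reached 1.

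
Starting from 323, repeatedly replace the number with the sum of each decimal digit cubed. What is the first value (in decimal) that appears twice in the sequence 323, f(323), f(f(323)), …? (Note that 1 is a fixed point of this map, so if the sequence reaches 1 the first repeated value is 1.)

371

323 → 3³ + 2³ + 3³ = 62
62 → 6³ + 2³ = 224
224 → 2³ + 2³ + 4³ = 80
80 → 8³ + 0³ = 512
512 → 5³ + 1³ + 2³ = 134
134 → 1³ + 3³ + 4³ = 92
92 → 9³ + 2³ = 737
737 → 7³ + 3³ + 7³ = 713
713 → 7³ + 1³ + 3³ = 371
371 → 3³ + 7³ + 1³ = 371  — 371 already appeared earlier.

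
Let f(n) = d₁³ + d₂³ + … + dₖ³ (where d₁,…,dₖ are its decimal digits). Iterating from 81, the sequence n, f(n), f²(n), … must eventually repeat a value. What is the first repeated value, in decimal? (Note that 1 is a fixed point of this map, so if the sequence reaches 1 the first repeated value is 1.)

81 → 8³ + 1³ = 512 + 1 = 513
513 → 5³ + 1³ + 3³ = 125 + 1 + 27 = 153
153 → 1³ + 5³ + 3³ = 1 + 125 + 27 = 153  — 153 already appeared earlier.

153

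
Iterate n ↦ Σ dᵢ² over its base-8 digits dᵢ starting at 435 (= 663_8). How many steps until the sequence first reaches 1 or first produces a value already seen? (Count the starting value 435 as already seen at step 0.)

7

435 = (6,6,3)_8 → 6² + 6² + 3² = 81
81 = (1,2,1)_8 → 1² + 2² + 1² = 6
6 = (6)_8 → 6² = 36
36 = (4,4)_8 → 4² + 4² = 32
32 = (4,0)_8 → 4² + 0² = 16
16 = (2,0)_8 → 2² + 0² = 4
4 = (4)_8 → 4² = 16  — 16 repeats.
That took 7 steps.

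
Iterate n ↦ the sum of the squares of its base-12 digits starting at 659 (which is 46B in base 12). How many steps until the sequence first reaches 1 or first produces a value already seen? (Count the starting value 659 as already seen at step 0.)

6

659 = (4,6,11)_12 → 173
173 = (1,2,5)_12 → 30
30 = (2,6)_12 → 40
40 = (3,4)_12 → 25
25 = (2,1)_12 → 5
5 = (5)_12 → 25  — 25 repeats.
That took 6 steps.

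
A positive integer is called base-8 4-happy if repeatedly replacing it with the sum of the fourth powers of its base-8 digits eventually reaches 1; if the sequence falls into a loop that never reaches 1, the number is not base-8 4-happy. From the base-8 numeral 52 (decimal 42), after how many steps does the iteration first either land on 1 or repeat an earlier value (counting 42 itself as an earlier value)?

42 = (5,2)_8 → 5⁴ + 2⁴ = 641
641 = (1,2,0,1)_8 → 1⁴ + 2⁴ + 0⁴ + 1⁴ = 18
18 = (2,2)_8 → 2⁴ + 2⁴ = 32
32 = (4,0)_8 → 4⁴ + 0⁴ = 256
256 = (4,0,0)_8 → 4⁴ + 0⁴ + 0⁴ = 256  — 256 repeats.
That took 5 steps.

5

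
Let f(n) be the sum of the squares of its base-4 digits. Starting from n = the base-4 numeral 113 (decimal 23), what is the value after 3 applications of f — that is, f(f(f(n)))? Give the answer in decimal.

23 = (1,1,3)_4 → 1² + 1² + 3² = 1 + 1 + 9 = 11
11 = (2,3)_4 → 2² + 3² = 4 + 9 = 13
13 = (3,1)_4 → 3² + 1² = 9 + 1 = 10

10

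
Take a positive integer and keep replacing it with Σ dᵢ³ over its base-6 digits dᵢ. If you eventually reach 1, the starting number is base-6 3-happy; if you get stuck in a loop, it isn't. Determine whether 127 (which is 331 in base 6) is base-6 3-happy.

base-6 3-happy

127 = (3,3,1)_6 → 3³ + 3³ + 1³ = 55
55 = (1,3,1)_6 → 1³ + 3³ + 1³ = 29
29 = (4,5)_6 → 4³ + 5³ = 189
189 = (5,1,3)_6 → 5³ + 1³ + 3³ = 153
153 = (4,1,3)_6 → 4³ + 1³ + 3³ = 92
92 = (2,3,2)_6 → 2³ + 3³ + 2³ = 43
43 = (1,1,1)_6 → 1³ + 1³ + 1³ = 3
3 = (3)_6 → 3³ = 27
27 = (4,3)_6 → 4³ + 3³ = 91
91 = (2,3,1)_6 → 2³ + 3³ + 1³ = 36
36 = (1,0,0)_6 → 1³ + 0³ + 0³ = 1  — reached 1.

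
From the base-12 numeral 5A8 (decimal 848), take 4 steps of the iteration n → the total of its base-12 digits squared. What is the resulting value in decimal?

848 = (5,10,8)_12 → 5² + 10² + 8² = 25 + 100 + 64 = 189
189 = (1,3,9)_12 → 1² + 3² + 9² = 1 + 9 + 81 = 91
91 = (7,7)_12 → 7² + 7² = 49 + 49 = 98
98 = (8,2)_12 → 8² + 2² = 64 + 4 = 68

68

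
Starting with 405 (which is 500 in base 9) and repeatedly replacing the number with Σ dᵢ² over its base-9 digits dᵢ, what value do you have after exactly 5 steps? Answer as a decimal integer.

405 = (5,0,0)_9 → 5² + 0² + 0² = 25 + 0 + 0 = 25
25 = (2,7)_9 → 2² + 7² = 4 + 49 = 53
53 = (5,8)_9 → 5² + 8² = 25 + 64 = 89
89 = (1,0,8)_9 → 1² + 0² + 8² = 1 + 0 + 64 = 65
65 = (7,2)_9 → 7² + 2² = 49 + 4 = 53

53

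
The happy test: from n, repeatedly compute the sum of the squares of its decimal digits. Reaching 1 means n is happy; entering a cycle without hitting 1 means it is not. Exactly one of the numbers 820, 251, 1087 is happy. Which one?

820: 820 → 68 → 100 → 1  — reaches 1 (happy)
251: 251 → 30 → 9 → 81 → 65 → 61 → 37 → 58 → 89 → 145 → 42 → 20 → 4 → 16 → 37  — repeats 37 (not happy)
1087: 1087 → 114 → 18 → 65 → 61 → 37 → 58 → 89 → 145 → 42 → 20 → 4 → 16 → 37  — repeats 37 (not happy)

820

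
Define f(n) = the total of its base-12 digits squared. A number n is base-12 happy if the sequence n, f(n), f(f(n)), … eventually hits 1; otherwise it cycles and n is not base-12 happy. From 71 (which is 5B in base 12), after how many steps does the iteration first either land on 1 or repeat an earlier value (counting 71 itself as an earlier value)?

4

71 = (5,11)_12 → 5² + 11² = 146
146 = (1,0,2)_12 → 1² + 0² + 2² = 5
5 = (5)_12 → 5² = 25
25 = (2,1)_12 → 2² + 1² = 5  — 5 repeats.
That took 4 steps.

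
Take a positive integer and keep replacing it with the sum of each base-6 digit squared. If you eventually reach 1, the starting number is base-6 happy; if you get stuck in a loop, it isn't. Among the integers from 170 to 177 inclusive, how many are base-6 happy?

170: 170 → 36 → 1  — base-6 happy
171: 171 → 41 → 26 → 20 → 13 → 5 → 25 → 17 → 29 → 41  — not base-6 happy
172: 172 → 48 → 5 → 25 → 17 → 29 → 41 → 26 → 20 → 13 → 5  — not base-6 happy
173: 173 → 57 → 19 → 10 → 17 → 29 → 41 → 26 → 20 → 13 → 5 → 25 → 17  — not base-6 happy
174: 174 → 41 → 26 → 20 → 13 → 5 → 25 → 17 → 29 → 41  — not base-6 happy
175: 175 → 42 → 2 → 4 → 16 → 20 → 13 → 5 → 25 → 17 → 29 → 41 → 26 → 20  — not base-6 happy
176: 176 → 45 → 11 → 26 → 20 → 13 → 5 → 25 → 17 → 29 → 41 → 26  — not base-6 happy
177: 177 → 50 → 9 → 10 → 17 → 29 → 41 → 26 → 20 → 13 → 5 → 25 → 17  — not base-6 happy
base-6 happy: 170

1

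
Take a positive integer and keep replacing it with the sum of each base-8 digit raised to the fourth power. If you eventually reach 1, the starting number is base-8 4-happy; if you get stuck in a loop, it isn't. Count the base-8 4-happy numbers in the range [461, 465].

461: 461 → 3027 → 3123 → 2673 → 1923 → 1458 → 2624 → 626 → 1314 → 544 → 257 → 257  (repeats 257)
462: 462 → 3698 → 3714 → 2433 → 1553 → 98 → 273 → 273  (repeats 273)
463: 463 → 4803 → 164 → 528 → 17 → 17  (repeats 17)
464: 464 → 2417 → 2178 → 288 → 512 → 1  (reaches 1)
465: 465 → 2418 → 2193 → 289 → 513 → 2 → 16 → 16  (repeats 16)
base-8 4-happy: 464

1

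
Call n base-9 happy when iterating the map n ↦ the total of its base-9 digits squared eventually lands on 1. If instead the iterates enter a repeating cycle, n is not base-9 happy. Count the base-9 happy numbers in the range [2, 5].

1

2: 2 → 4 → 16 → 50 → 50  (repeats 50)
3: 3 → 9 → 1  (reaches 1)
4: 4 → 16 → 50 → 50  (repeats 50)
5: 5 → 25 → 53 → 89 → 65 → 53  (repeats 53)
base-9 happy: 3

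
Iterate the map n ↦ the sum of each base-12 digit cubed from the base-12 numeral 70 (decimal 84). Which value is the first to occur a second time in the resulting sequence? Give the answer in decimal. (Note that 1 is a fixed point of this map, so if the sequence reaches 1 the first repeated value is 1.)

84 = (7,0)_12 → 7³ + 0³ = 343
343 = (2,4,7)_12 → 2³ + 4³ + 7³ = 415
415 = (2,10,7)_12 → 2³ + 10³ + 7³ = 1351
1351 = (9,4,7)_12 → 9³ + 4³ + 7³ = 1136
1136 = (7,10,8)_12 → 7³ + 10³ + 8³ = 1855
1855 = (1,0,10,7)_12 → 1³ + 0³ + 10³ + 7³ = 1344
1344 = (9,4,0)_12 → 9³ + 4³ + 0³ = 793
793 = (5,6,1)_12 → 5³ + 6³ + 1³ = 342
342 = (2,4,6)_12 → 2³ + 4³ + 6³ = 288
288 = (2,0,0)_12 → 2³ + 0³ + 0³ = 8
8 = (8)_12 → 8³ = 512
512 = (3,6,8)_12 → 3³ + 6³ + 8³ = 755
755 = (5,2,11)_12 → 5³ + 2³ + 11³ = 1464
1464 = (10,2,0)_12 → 10³ + 2³ + 0³ = 1008
1008 = (7,0,0)_12 → 7³ + 0³ + 0³ = 343  — 343 already appeared earlier.

343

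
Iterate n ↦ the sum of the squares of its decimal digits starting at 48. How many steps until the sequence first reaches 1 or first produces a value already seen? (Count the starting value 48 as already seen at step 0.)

48 → 4² + 8² = 16 + 64 = 80
80 → 8² + 0² = 64 + 0 = 64
64 → 6² + 4² = 36 + 16 = 52
52 → 5² + 2² = 25 + 4 = 29
29 → 2² + 9² = 4 + 81 = 85
85 → 8² + 5² = 64 + 25 = 89
89 → 8² + 9² = 64 + 81 = 145
145 → 1² + 4² + 5² = 1 + 16 + 25 = 42
42 → 4² + 2² = 16 + 4 = 20
20 → 2² + 0² = 4 + 0 = 4
4 → 4² = 16
16 → 1² + 6² = 1 + 36 = 37
37 → 3² + 7² = 9 + 49 = 58
58 → 5² + 8² = 25 + 64 = 89  — 89 repeats.
That took 14 steps.

14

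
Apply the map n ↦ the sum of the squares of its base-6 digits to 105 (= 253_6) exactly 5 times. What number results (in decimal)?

105 = (2,5,3)_6 → 38
38 = (1,0,2)_6 → 5
5 = (5)_6 → 25
25 = (4,1)_6 → 17
17 = (2,5)_6 → 29

29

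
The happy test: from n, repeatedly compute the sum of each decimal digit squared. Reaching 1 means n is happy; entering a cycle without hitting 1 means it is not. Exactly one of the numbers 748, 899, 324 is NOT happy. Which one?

324

748: 748 → 129 → 86 → 100 → 1  — reaches 1 (happy)
899: 899 → 226 → 44 → 32 → 13 → 10 → 1  — reaches 1 (happy)
324: 324 → 29 → 85 → 89 → 145 → 42 → 20 → 4 → 16 → 37 → 58 → 89  — repeats 89 (not happy)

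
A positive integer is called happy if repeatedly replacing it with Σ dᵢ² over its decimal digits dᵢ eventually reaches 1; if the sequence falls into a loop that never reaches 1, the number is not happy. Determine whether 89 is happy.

89 → 145
145 → 42
42 → 20
20 → 4
4 → 16
16 → 37
37 → 58
58 → 89  — 89 already seen; the sequence cycles without reaching 1.

not happy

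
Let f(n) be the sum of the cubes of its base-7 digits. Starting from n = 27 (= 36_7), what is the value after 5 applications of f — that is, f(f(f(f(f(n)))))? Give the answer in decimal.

9

27 = (3,6)_7 → 3³ + 6³ = 243
243 = (4,6,5)_7 → 4³ + 6³ + 5³ = 405
405 = (1,1,1,6)_7 → 1³ + 1³ + 1³ + 6³ = 219
219 = (4,3,2)_7 → 4³ + 3³ + 2³ = 99
99 = (2,0,1)_7 → 2³ + 0³ + 1³ = 9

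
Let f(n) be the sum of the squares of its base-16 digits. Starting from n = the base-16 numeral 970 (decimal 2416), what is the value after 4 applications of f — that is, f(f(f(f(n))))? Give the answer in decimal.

2416 = (9,7,0)_16 → 130
130 = (8,2)_16 → 68
68 = (4,4)_16 → 32
32 = (2,0)_16 → 4

4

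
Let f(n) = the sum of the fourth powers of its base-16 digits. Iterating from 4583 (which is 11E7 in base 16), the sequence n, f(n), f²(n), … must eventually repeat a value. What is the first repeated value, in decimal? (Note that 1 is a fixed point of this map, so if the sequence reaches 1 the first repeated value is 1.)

4583 = (1,1,14,7)_16 → 1⁴ + 1⁴ + 14⁴ + 7⁴ = 1 + 1 + 38416 + 2401 = 40819
40819 = (9,15,7,3)_16 → 9⁴ + 15⁴ + 7⁴ + 3⁴ = 6561 + 50625 + 2401 + 81 = 59668
59668 = (14,9,1,4)_16 → 14⁴ + 9⁴ + 1⁴ + 4⁴ = 38416 + 6561 + 1 + 256 = 45234
45234 = (11,0,11,2)_16 → 11⁴ + 0⁴ + 11⁴ + 2⁴ = 14641 + 0 + 14641 + 16 = 29298
29298 = (7,2,7,2)_16 → 7⁴ + 2⁴ + 7⁴ + 2⁴ = 2401 + 16 + 2401 + 16 = 4834
4834 = (1,2,14,2)_16 → 1⁴ + 2⁴ + 14⁴ + 2⁴ = 1 + 16 + 38416 + 16 = 38449
38449 = (9,6,3,1)_16 → 9⁴ + 6⁴ + 3⁴ + 1⁴ = 6561 + 1296 + 81 + 1 = 7939
7939 = (1,15,0,3)_16 → 1⁴ + 15⁴ + 0⁴ + 3⁴ = 1 + 50625 + 0 + 81 = 50707
50707 = (12,6,1,3)_16 → 12⁴ + 6⁴ + 1⁴ + 3⁴ = 20736 + 1296 + 1 + 81 = 22114
22114 = (5,6,6,2)_16 → 5⁴ + 6⁴ + 6⁴ + 2⁴ = 625 + 1296 + 1296 + 16 = 3233
3233 = (12,10,1)_16 → 12⁴ + 10⁴ + 1⁴ = 20736 + 10000 + 1 = 30737
30737 = (7,8,1,1)_16 → 7⁴ + 8⁴ + 1⁴ + 1⁴ = 2401 + 4096 + 1 + 1 = 6499
6499 = (1,9,6,3)_16 → 1⁴ + 9⁴ + 6⁴ + 3⁴ = 1 + 6561 + 1296 + 81 = 7939  — 7939 already appeared earlier.

7939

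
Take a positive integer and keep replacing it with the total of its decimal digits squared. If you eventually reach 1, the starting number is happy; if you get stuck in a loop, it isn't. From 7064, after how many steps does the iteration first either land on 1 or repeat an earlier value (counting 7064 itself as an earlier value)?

11

7064 → 7² + 0² + 6² + 4² = 101
101 → 1² + 0² + 1² = 2
2 → 2² = 4
4 → 4² = 16
16 → 1² + 6² = 37
37 → 3² + 7² = 58
58 → 5² + 8² = 89
89 → 8² + 9² = 145
145 → 1² + 4² + 5² = 42
42 → 4² + 2² = 20
20 → 2² + 0² = 4  — 4 repeats.
That took 11 steps.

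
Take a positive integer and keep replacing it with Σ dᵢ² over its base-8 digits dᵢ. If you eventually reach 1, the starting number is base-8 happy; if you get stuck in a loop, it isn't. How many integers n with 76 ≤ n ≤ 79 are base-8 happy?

2

76: 76 → 18 → 8 → 1  (reaches 1)
77: 77 → 27 → 18 → 8 → 1  (reaches 1)
78: 78 → 38 → 52 → 52  (repeats 52)
79: 79 → 51 → 45 → 50 → 40 → 25 → 10 → 5 → 25  (repeats 25)
base-8 happy: 76, 77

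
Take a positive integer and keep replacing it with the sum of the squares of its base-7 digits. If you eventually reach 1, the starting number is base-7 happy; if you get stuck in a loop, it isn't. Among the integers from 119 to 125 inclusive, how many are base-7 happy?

119: 119 → 13 → 37 → 29 → 17 → 13  — not base-7 happy
120: 120 → 14 → 4 → 16 → 8 → 2 → 4  — not base-7 happy
121: 121 → 17 → 13 → 37 → 29 → 17  — not base-7 happy
122: 122 → 22 → 10 → 10  — not base-7 happy
123: 123 → 29 → 17 → 13 → 37 → 29  — not base-7 happy
124: 124 → 38 → 34 → 52 → 10 → 10  — not base-7 happy
125: 125 → 49 → 1  — base-7 happy
base-7 happy: 125

1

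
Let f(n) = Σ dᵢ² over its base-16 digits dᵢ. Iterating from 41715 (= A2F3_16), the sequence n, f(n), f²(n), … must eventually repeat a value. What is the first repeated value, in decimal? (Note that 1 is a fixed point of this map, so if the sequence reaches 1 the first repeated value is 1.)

41715 = (10,2,15,3)_16 → 10² + 2² + 15² + 3² = 100 + 4 + 225 + 9 = 338
338 = (1,5,2)_16 → 1² + 5² + 2² = 1 + 25 + 4 = 30
30 = (1,14)_16 → 1² + 14² = 1 + 196 = 197
197 = (12,5)_16 → 12² + 5² = 144 + 25 = 169
169 = (10,9)_16 → 10² + 9² = 100 + 81 = 181
181 = (11,5)_16 → 11² + 5² = 121 + 25 = 146
146 = (9,2)_16 → 9² + 2² = 81 + 4 = 85
85 = (5,5)_16 → 5² + 5² = 25 + 25 = 50
50 = (3,2)_16 → 3² + 2² = 9 + 4 = 13
13 = (13)_16 → 13² = 169  — 169 already appeared earlier.

169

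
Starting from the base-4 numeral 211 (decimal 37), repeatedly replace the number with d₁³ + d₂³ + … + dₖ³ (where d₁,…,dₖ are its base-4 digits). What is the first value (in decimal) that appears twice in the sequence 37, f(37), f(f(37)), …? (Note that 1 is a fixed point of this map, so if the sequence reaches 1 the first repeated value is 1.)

1

37 = (2,1,1)_4 → 10
10 = (2,2)_4 → 16
16 = (1,0,0)_4 → 1  — reached the fixed point 1.
1 → 1, so 1 is the first repeated value.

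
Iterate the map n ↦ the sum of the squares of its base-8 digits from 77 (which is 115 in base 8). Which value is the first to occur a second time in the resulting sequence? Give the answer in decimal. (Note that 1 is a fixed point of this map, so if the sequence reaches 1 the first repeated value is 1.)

1

77 = (1,1,5)_8 → 1² + 1² + 5² = 1 + 1 + 25 = 27
27 = (3,3)_8 → 3² + 3² = 9 + 9 = 18
18 = (2,2)_8 → 2² + 2² = 4 + 4 = 8
8 = (1,0)_8 → 1² + 0² = 1 + 0 = 1  — reached the fixed point 1.
1 → 1, so 1 is the first repeated value.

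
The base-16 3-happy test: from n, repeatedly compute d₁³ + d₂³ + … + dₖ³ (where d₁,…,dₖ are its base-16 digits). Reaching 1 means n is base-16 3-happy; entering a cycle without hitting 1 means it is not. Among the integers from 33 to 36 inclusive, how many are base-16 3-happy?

33: 33 → 9 → 729 → 2934 → 1890 → 567 → 378 → 1344 → 189 → 3528 → 4437 → 252 → 5103 → 6147 → 540 → 1737 → 2673 → 1344  — not base-16 3-happy
34: 34 → 16 → 1  — base-16 3-happy
35: 35 → 35  — not base-16 3-happy
36: 36 → 72 → 576 → 72  — not base-16 3-happy
base-16 3-happy: 34

1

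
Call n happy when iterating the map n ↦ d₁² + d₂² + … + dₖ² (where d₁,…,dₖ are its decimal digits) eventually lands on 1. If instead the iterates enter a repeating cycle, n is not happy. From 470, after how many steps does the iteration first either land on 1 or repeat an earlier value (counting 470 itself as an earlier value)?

11

470 → 4² + 7² + 0² = 65
65 → 6² + 5² = 61
61 → 6² + 1² = 37
37 → 3² + 7² = 58
58 → 5² + 8² = 89
89 → 8² + 9² = 145
145 → 1² + 4² + 5² = 42
42 → 4² + 2² = 20
20 → 2² + 0² = 4
4 → 4² = 16
16 → 1² + 6² = 37  — 37 repeats.
That took 11 steps.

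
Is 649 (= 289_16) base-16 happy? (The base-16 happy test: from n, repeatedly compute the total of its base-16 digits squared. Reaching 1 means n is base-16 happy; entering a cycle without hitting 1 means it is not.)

649 = (2,8,9)_16 → 149
149 = (9,5)_16 → 106
106 = (6,10)_16 → 136
136 = (8,8)_16 → 128
128 = (8,0)_16 → 64
64 = (4,0)_16 → 16
16 = (1,0)_16 → 1  — reached 1.

base-16 happy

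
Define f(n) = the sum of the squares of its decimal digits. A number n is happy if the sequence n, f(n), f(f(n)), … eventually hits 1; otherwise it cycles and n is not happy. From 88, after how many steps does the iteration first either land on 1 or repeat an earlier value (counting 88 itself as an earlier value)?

15

88 → 128
128 → 69
69 → 117
117 → 51
51 → 26
26 → 40
40 → 16
16 → 37
37 → 58
58 → 89
89 → 145
145 → 42
42 → 20
20 → 4
4 → 16  — 16 repeats.
That took 15 steps.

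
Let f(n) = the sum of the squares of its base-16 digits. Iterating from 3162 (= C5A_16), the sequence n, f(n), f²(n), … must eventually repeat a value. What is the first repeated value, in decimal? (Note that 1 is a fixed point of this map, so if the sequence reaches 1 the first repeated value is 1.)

3162 = (12,5,10)_16 → 12² + 5² + 10² = 144 + 25 + 100 = 269
269 = (1,0,13)_16 → 1² + 0² + 13² = 1 + 0 + 169 = 170
170 = (10,10)_16 → 10² + 10² = 100 + 100 = 200
200 = (12,8)_16 → 12² + 8² = 144 + 64 = 208
208 = (13,0)_16 → 13² + 0² = 169 + 0 = 169
169 = (10,9)_16 → 10² + 9² = 100 + 81 = 181
181 = (11,5)_16 → 11² + 5² = 121 + 25 = 146
146 = (9,2)_16 → 9² + 2² = 81 + 4 = 85
85 = (5,5)_16 → 5² + 5² = 25 + 25 = 50
50 = (3,2)_16 → 3² + 2² = 9 + 4 = 13
13 = (13)_16 → 13² = 169  — 169 already appeared earlier.

169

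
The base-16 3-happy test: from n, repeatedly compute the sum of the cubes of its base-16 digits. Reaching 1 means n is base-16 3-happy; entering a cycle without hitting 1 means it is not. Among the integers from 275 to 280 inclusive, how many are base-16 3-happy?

275: 275 → 29 → 2198 → 1457 → 1457  (repeats 1457)
276: 276 → 66 → 72 → 576 → 72  (repeats 72)
277: 277 → 127 → 3718 → 3472 → 2926 → 4291 → 1756 → 4141 → 2206 → 3985 → 4105 → 730 → 3205 → 2365 → 2953 → 2572 → 2728 → 2512 → 2926  (repeats 2926)
278: 278 → 218 → 3197 → 4268 → 2729 → 2729  (repeats 2729)
279: 279 → 345 → 855 → 495 → 6120 → 3600 → 2745 → 3060 → 4770 → 1017 → 4131 → 36 → 72 → 576 → 72  (repeats 72)
280: 280 → 514 → 16 → 1  (reaches 1)
base-16 3-happy: 280

1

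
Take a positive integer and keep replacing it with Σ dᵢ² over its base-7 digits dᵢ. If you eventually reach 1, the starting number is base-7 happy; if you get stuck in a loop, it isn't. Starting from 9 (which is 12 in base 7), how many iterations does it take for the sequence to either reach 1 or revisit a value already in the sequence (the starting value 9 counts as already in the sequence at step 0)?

3

9 = (1,2)_7 → 1² + 2² = 5
5 = (5)_7 → 5² = 25
25 = (3,4)_7 → 3² + 4² = 25  — 25 repeats.
That took 3 steps.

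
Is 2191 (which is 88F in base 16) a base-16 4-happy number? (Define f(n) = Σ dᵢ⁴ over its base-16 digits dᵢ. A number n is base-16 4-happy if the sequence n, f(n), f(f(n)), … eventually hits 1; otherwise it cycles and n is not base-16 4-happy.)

2191 = (8,8,15)_16 → 8⁴ + 8⁴ + 15⁴ = 58817
58817 = (14,5,12,1)_16 → 14⁴ + 5⁴ + 12⁴ + 1⁴ = 59778
59778 = (14,9,8,2)_16 → 14⁴ + 9⁴ + 8⁴ + 2⁴ = 49089
49089 = (11,15,12,1)_16 → 11⁴ + 15⁴ + 12⁴ + 1⁴ = 86003
86003 = (1,4,15,15,3)_16 → 1⁴ + 4⁴ + 15⁴ + 15⁴ + 3⁴ = 101588
101588 = (1,8,12,13,4)_16 → 1⁴ + 8⁴ + 12⁴ + 13⁴ + 4⁴ = 53650
53650 = (13,1,9,2)_16 → 13⁴ + 1⁴ + 9⁴ + 2⁴ = 35139
35139 = (8,9,4,3)_16 → 8⁴ + 9⁴ + 4⁴ + 3⁴ = 10994
10994 = (2,10,15,2)_16 → 2⁴ + 10⁴ + 15⁴ + 2⁴ = 60657
60657 = (14,12,15,1)_16 → 14⁴ + 12⁴ + 15⁴ + 1⁴ = 109778
109778 = (1,10,12,13,2)_16 → 1⁴ + 10⁴ + 12⁴ + 13⁴ + 2⁴ = 59314
59314 = (14,7,11,2)_16 → 14⁴ + 7⁴ + 11⁴ + 2⁴ = 55474
55474 = (13,8,11,2)_16 → 13⁴ + 8⁴ + 11⁴ + 2⁴ = 47314
47314 = (11,8,13,2)_16 → 11⁴ + 8⁴ + 13⁴ + 2⁴ = 47314  — 47314 already seen; the sequence cycles without reaching 1.

not base-16 4-happy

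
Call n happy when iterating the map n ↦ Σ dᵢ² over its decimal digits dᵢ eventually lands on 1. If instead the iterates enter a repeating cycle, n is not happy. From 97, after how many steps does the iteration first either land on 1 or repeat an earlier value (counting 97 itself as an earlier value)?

3

97 → 130
130 → 10
10 → 1  — reached 1.
That took 3 steps.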